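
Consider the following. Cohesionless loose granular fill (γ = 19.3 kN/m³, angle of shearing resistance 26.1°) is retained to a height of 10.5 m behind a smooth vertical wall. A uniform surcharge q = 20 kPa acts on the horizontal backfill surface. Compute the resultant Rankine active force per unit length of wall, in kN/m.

K_a = tan²(45° − φ/2) = 0.3889.
Soil triangle: ½ K_a γ H² = 0.5×0.3889×19.3×10.5² = 413.8 kN/m.
Surcharge rectangle: K_a q H = 0.3889×20×10.5 = 81.68 kN/m.
Total = 413.8 + 81.68 = 495.5 kN/m.

495 kN/m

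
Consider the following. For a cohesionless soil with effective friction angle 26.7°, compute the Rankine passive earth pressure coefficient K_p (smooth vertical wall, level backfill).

K_p = (1 + sin φ)/(1 − sin φ) = tan²(45° + 26.7°/2) = 2.632.

2.63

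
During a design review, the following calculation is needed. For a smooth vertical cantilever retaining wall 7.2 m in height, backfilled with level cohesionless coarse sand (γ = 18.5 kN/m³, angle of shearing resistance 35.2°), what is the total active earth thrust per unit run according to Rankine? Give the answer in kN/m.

K_a = tan²(45° − φ/2) = 0.2687.
P_a = ½ K_a γ H² = 0.5 × 0.2687 × 18.5 × 7.2² = 128.8 kN/m.

129 kN/m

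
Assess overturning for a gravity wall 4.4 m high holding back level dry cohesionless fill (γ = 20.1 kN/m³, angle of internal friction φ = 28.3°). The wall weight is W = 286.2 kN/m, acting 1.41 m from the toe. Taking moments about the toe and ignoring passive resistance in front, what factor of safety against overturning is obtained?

K_a = tan²(45° − 28.3°/2) = 0.3568.
P_a = ½K_aγH² = 0.5×0.3568×20.1×4.4² = 69.42 kN/m, acting at H/3 = 1.467 m above the base.
Overturning moment M_o = P_a × H/3 = 69.42 × 1.467 = 101.8.
Resisting moment M_r = W × 1.41 = 286.2 × 1.41 = 403.5.
FS_overturning = M_r/M_o = 403.5/101.8 = 3.964.

3.96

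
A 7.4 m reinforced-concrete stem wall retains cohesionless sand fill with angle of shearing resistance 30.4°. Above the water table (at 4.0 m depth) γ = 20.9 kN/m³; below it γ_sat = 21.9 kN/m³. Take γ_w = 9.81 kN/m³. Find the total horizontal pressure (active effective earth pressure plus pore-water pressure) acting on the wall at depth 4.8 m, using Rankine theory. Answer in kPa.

K_a = (1 − sin φ)/(1 + sin φ) = 0.3280.
γ' = 21.9 − 9.81 = 12.09 kN/m³.
Effective vertical stress at 4.8 m: σ'_v = 20.9×4.0 + 12.09×0.800 = 93.27 kPa.
σ'_h = K_a σ'_v = 0.3280 × 93.27 = 30.59 kPa; u = γ_w × 0.800 = 7.848 kPa.
Total σ_h = 30.59 + 7.848 = 38.44 kPa.

38.4 kPa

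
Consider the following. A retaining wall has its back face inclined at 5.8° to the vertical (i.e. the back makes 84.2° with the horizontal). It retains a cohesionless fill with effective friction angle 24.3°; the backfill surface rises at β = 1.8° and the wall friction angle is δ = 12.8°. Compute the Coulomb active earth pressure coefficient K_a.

0.429

K_a = sin²(α+φ) / [sin²α · sin(α−δ) · (1 + √{sin(φ+δ)sin(φ−β) / (sin(α−δ)sin(α+β))})²].
With α = 84.2°, φ = 24.3°, δ = 12.8°, β = 1.8°: K_a = 0.4294.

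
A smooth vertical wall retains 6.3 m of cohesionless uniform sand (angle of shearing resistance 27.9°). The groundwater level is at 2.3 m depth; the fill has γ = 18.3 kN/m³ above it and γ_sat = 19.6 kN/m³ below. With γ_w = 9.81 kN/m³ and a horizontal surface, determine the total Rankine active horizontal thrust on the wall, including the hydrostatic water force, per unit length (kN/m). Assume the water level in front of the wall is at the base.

185 kN/m

K_a = tan²(45° − φ/2) = 0.3625.
γ' = 19.6 − 9.81 = 9.790 kN/m³. Depth below WT = 4.0 m.
σ'_h at WT = K_a γ d_w = 15.26 kPa; at base = 15.26 + K_a γ' × 4.0 = 29.45 kPa.
P₁ (0–2.3 m) = ½×15.26×2.3 = 17.54. P₂ (2.3–6.3 m) = ½(15.26+29.45)×4.0 = 89.41.
P_w = ½ γ_w h₂² = 0.5×9.81×4.0² = 78.48. Total = 17.54+89.41+78.48 = 185.4 kN/m.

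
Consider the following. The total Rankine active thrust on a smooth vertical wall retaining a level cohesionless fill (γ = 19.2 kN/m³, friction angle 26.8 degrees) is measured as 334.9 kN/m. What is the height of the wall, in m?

K_a = 0.3785. P_a = ½ K_a γ H² ⇒ H = √(2P_a/(K_a γ)).
H = √(2×334.9/(0.3785×19.2)) = 9.601 m.

9.60 m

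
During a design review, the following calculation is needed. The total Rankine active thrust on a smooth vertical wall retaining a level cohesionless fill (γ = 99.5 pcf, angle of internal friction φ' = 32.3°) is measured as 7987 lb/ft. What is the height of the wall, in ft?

23.0 ft

K_a = 0.3035. P_a = ½ K_a γ H² ⇒ H = √(2P_a/(K_a γ)).
H = √(2×7987/(0.3035×99.5)) = 23.00 ft.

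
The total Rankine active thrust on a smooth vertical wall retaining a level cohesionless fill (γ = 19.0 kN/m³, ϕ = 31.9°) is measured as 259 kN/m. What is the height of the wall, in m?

K_a = 0.3085. P_a = ½ K_a γ H² ⇒ H = √(2P_a/(K_a γ)).
H = √(2×259/(0.3085×19.0)) = 9.400 m.

9.40 m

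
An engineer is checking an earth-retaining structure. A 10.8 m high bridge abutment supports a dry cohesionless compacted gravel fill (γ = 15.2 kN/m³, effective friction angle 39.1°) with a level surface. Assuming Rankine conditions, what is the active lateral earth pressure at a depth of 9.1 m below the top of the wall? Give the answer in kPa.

K_a = (1 − sin φ)/(1 + sin φ) = 0.2265.
σ_h = K_a γ z = 0.2265 × 15.2 × 9.1 = 31.33 kPa.

31.3 kPa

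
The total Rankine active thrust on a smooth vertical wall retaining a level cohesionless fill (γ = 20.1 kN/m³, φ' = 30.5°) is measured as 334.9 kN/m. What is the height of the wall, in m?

K_a = 0.3267. P_a = ½ K_a γ H² ⇒ H = √(2P_a/(K_a γ)).
H = √(2×334.9/(0.3267×20.1)) = 10.10 m.

10.1 m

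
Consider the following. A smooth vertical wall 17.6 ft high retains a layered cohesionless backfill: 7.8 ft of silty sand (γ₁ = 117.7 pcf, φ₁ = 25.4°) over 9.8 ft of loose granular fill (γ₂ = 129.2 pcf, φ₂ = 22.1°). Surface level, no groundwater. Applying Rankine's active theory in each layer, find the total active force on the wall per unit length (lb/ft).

K_a1 = tan²(45°−25.4°/2) = 0.3996; K_a2 = tan²(45°−22.1°/2) = 0.4533.
Layer 1: σ at base = K_a1 γ₁ h₁ = 366.9 psf; P₁ = ½×366.9×7.8 = 1431.
Layer 2: σ_v at top = γ₁h₁ = 918.1; σ_h top = K_a2×918.1 = 416.1; σ_h base = K_a2×(918.1+129.2×9.8) = 990.0.
P₂ = ½(416.1+990.0)×9.8 = 6890. Total P_a = 1431+6890 = 8321 lb/ft.

8320 lb/ft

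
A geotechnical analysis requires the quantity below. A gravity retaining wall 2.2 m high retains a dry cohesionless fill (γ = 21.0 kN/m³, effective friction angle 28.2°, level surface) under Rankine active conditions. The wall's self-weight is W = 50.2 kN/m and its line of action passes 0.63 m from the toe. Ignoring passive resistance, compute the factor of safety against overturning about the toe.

2.37

K_a = tan²(45° − 28.2°/2) = 0.3582.
P_a = ½K_aγH² = 0.5×0.3582×21.0×2.2² = 18.20 kN/m, acting at H/3 = 0.7333 m above the base.
Overturning moment M_o = P_a × H/3 = 18.20 × 0.7333 = 13.35.
Resisting moment M_r = W × 0.63 = 50.2 × 0.63 = 31.63.
FS_overturning = M_r/M_o = 31.63/13.35 = 2.369.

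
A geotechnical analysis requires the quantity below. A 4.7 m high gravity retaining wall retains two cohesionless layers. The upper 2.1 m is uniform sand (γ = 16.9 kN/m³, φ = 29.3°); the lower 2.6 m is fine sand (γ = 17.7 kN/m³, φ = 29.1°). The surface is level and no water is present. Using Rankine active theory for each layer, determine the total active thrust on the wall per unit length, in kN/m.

K_a1 = tan²(45°−29.3°/2) = 0.3428; K_a2 = tan²(45°−29.1°/2) = 0.3456.
Layer 1: σ at base = K_a1 γ₁ h₁ = 12.17 kPa; P₁ = ½×12.17×2.1 = 12.78.
Layer 2: σ_v at top = γ₁h₁ = 35.49; σ_h top = K_a2×35.49 = 12.27; σ_h base = K_a2×(35.49+17.7×2.6) = 28.17.
P₂ = ½(12.27+28.17)×2.6 = 52.56. Total P_a = 12.78+52.56 = 65.34 kN/m.

65.3 kN/m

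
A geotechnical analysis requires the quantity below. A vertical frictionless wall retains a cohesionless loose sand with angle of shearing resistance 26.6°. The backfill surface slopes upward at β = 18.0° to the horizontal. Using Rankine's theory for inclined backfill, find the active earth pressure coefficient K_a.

K_a = cos β · (cos β − √(cos²β − cos²φ)) / (cos β + √(cos²β − cos²φ)).
cos β = 0.9511, cos φ = 0.8942, √(cos²β − cos²φ) = 0.3240.
K_a = 0.9511 × (0.9511 − 0.3240)/(0.9511 + 0.3240) = 0.4677.

0.468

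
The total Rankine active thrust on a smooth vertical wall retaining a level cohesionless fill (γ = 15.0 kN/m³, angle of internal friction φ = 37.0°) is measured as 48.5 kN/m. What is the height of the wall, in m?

K_a = 0.2486. P_a = ½ K_a γ H² ⇒ H = √(2P_a/(K_a γ)).
H = √(2×48.5/(0.2486×15.0)) = 5.100 m.

5.10 m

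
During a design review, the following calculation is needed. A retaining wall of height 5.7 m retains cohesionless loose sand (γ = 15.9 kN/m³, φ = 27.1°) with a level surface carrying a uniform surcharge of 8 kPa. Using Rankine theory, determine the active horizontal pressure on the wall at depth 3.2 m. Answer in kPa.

K_a = (1 − sin φ)/(1 + sin φ) = 0.3741.
σ_v = γz + q = 15.9 × 3.2 + 8 = 58.88 kPa.
σ_h = K_a σ_v = 0.3741 × 58.88 = 22.02 kPa.

22.0 kPa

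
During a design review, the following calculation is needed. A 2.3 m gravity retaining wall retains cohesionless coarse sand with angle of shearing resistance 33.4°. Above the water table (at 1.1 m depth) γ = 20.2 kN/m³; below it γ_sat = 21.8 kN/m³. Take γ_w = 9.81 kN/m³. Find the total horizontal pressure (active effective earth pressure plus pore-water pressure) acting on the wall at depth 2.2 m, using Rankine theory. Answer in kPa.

21.1 kPa

K_a = (1 − sin φ)/(1 + sin φ) = 0.2899.
γ' = 21.8 − 9.81 = 11.99 kN/m³.
Effective vertical stress at 2.2 m: σ'_v = 20.2×1.1 + 11.99×1.10 = 35.41 kPa.
σ'_h = K_a σ'_v = 0.2899 × 35.41 = 10.27 kPa; u = γ_w × 1.10 = 10.79 kPa.
Total σ_h = 10.27 + 10.79 = 21.06 kPa.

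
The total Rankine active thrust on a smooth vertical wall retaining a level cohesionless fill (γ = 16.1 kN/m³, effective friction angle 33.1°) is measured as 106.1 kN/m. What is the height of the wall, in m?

K_a = 0.2936. P_a = ½ K_a γ H² ⇒ H = √(2P_a/(K_a γ)).
H = √(2×106.1/(0.2936×16.1)) = 6.700 m.

6.70 m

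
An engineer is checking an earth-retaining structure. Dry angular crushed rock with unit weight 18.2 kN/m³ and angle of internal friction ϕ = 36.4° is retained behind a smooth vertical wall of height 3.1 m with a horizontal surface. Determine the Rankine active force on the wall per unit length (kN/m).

22.3 kN/m

K_a = tan²(45° − φ/2) = 0.2552.
P_a = ½ K_a γ H² = 0.5 × 0.2552 × 18.2 × 3.1² = 22.31 kN/m.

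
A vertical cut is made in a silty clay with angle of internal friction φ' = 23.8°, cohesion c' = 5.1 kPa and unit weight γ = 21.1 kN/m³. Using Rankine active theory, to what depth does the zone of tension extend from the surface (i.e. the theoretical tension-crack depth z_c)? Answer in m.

0.742 m

K_a = tan²(45° − 23.8°/2) = 0.4250; √K_a = 0.6519.
The active pressure is zero where K_a γ z = 2c√K_a, so z_c = 2c/(γ√K_a) = 2×5.1/(21.1×0.6519) = 0.7416 m.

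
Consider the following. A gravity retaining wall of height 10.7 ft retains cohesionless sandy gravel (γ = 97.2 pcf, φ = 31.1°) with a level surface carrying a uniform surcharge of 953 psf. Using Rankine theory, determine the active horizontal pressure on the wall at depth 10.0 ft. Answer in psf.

614 psf

K_a = (1 − sin φ)/(1 + sin φ) = 0.3188.
σ_v = γz + q = 97.2 × 10.0 + 953 = 1925 psf.
σ_h = K_a σ_v = 0.3188 × 1925 = 613.7 psf.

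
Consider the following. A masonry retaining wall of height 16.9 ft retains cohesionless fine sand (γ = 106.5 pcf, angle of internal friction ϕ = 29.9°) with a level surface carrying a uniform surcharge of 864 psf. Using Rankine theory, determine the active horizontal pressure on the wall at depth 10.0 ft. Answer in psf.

K_a = (1 − sin φ)/(1 + sin φ) = 0.3347.
σ_v = γz + q = 106.5 × 10.0 + 864 = 1929 psf.
σ_h = K_a σ_v = 0.3347 × 1929 = 645.6 psf.

646 psf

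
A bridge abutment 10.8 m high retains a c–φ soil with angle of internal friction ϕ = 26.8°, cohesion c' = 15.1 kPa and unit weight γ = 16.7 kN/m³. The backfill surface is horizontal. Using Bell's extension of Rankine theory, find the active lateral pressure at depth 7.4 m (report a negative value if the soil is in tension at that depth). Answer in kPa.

28.2 kPa

K_a = (1 − sin φ)/(1 + sin φ) = 0.3785.
σ_a = K_a γ z − 2c√K_a = 0.3785×16.7×7.4 − 2×15.1×0.6152 = 28.19 kPa.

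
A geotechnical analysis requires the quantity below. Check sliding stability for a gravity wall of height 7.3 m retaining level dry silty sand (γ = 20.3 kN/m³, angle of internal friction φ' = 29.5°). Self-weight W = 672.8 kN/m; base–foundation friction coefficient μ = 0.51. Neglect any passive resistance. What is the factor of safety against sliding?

K_a = tan²(45° − 29.5°/2) = 0.3401.
P_a = ½K_aγH² = 0.5×0.3401×20.3×7.3² = 184.0 kN/m, acting at H/3 = 2.433 m above the base.
FS_sliding = μW / P_a = 0.51×672.8 / 184.0 = 1.865.

1.87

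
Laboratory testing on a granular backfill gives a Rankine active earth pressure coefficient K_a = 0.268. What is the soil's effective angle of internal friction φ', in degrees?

35.3°

K_a = tan²(45° − φ/2) ⇒ 45° − φ/2 = arctan(√0.268) = 27.37°.
φ = 2(45° − 27.37°) = 35.26°.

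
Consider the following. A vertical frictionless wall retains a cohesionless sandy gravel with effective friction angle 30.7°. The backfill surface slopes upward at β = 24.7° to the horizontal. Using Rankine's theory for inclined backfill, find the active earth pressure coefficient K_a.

K_a = cos β · (cos β − √(cos²β − cos²φ)) / (cos β + √(cos²β − cos²φ)).
cos β = 0.9085, cos φ = 0.8599, √(cos²β − cos²φ) = 0.2933.
K_a = 0.9085 × (0.9085 − 0.2933)/(0.9085 + 0.2933) = 0.4650.

0.465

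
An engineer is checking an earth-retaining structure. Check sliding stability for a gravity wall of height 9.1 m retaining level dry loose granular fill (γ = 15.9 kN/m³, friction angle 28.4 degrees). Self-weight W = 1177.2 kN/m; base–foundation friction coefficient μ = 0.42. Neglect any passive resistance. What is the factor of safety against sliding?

2.11

K_a = tan²(45° − 28.4°/2) = 0.3554.
P_a = ½K_aγH² = 0.5×0.3554×15.9×9.1² = 233.9 kN/m, acting at H/3 = 3.033 m above the base.
FS_sliding = μW / P_a = 0.42×1177.2 / 233.9 = 2.113.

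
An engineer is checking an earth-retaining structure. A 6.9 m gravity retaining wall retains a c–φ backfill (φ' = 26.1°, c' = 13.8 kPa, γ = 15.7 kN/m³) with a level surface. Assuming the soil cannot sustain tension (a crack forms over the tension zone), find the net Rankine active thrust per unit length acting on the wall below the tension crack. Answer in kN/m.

K_a = 0.3889; √K_a = 0.6237.
Tension-crack depth z_c = 2c/(γ√K_a) = 2×13.8/(15.7×0.6237) = 2.819 m.
σ_a at base = K_a γ H − 2c√K_a = 0.3889×15.7×6.9 − 2×13.8×0.6237 = 24.92 kPa.
P_a = ½ × 24.92 × (H − z_c) = 0.5×24.92×4.081 = 50.86 kN/m.

50.9 kN/m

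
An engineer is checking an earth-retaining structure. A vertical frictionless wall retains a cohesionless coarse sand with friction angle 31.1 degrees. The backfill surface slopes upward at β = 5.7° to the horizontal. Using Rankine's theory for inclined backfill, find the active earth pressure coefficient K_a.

0.323

K_a = cos β · (cos β − √(cos²β − cos²φ)) / (cos β + √(cos²β − cos²φ)).
cos β = 0.9951, cos φ = 0.8563, √(cos²β − cos²φ) = 0.5069.
K_a = 0.9951 × (0.9951 − 0.5069)/(0.9951 + 0.5069) = 0.3234.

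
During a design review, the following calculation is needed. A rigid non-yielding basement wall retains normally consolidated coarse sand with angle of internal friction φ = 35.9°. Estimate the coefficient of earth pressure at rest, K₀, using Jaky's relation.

K₀ = 1 − sin φ' = 1 − sin 35.9° = 0.4136.

0.414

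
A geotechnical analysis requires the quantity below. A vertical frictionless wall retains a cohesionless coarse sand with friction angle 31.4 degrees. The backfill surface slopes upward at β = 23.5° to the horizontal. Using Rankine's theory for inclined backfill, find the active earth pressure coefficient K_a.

K_a = cos β · (cos β − √(cos²β − cos²φ)) / (cos β + √(cos²β − cos²φ)).
cos β = 0.9171, cos φ = 0.8536, √(cos²β − cos²φ) = 0.3353.
K_a = 0.9171 × (0.9171 − 0.3353)/(0.9171 + 0.3353) = 0.4260.

0.426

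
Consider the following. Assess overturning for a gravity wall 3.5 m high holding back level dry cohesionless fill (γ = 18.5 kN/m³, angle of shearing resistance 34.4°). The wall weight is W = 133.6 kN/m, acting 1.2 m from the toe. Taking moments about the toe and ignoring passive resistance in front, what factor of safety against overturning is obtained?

K_a = tan²(45° − 34.4°/2) = 0.2780.
P_a = ½K_aγH² = 0.5×0.2780×18.5×3.5² = 31.50 kN/m, acting at H/3 = 1.167 m above the base.
Overturning moment M_o = P_a × H/3 = 31.50 × 1.167 = 36.75.
Resisting moment M_r = W × 1.2 = 133.6 × 1.2 = 160.3.
FS_overturning = M_r/M_o = 160.3/36.75 = 4.363.

4.36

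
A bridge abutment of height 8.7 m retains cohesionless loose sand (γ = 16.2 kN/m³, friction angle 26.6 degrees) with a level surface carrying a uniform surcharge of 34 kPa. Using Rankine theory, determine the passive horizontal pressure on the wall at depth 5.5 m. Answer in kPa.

323 kPa

K_p = (1 + sin φ)/(1 − sin φ) = 2.622.
σ_v = γz + q = 16.2 × 5.5 + 34 = 123.1 kPa.
σ_h = K_p σ_v = 2.622 × 123.1 = 322.7 kPa.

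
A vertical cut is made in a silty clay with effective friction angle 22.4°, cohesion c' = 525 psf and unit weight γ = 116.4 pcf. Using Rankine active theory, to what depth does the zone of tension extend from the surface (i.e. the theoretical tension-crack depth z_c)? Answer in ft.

K_a = tan²(45° − 22.4°/2) = 0.4482; √K_a = 0.6694.
The active pressure is zero where K_a γ z = 2c√K_a, so z_c = 2c/(γ√K_a) = 2×525/(116.4×0.6694) = 13.47 ft.

13.5 ft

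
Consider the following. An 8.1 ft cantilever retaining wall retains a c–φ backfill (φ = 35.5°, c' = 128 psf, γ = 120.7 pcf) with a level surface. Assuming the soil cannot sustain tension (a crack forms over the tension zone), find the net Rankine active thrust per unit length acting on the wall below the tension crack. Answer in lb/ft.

254 lb/ft

K_a = 0.2653; √K_a = 0.5150.
Tension-crack depth z_c = 2c/(γ√K_a) = 2×128/(120.7×0.5150) = 4.118 ft.
σ_a at base = K_a γ H − 2c√K_a = 0.2653×120.7×8.1 − 2×128×0.5150 = 127.5 psf.
P_a = ½ × 127.5 × (H − z_c) = 0.5×127.5×3.982 = 253.8 lb/ft.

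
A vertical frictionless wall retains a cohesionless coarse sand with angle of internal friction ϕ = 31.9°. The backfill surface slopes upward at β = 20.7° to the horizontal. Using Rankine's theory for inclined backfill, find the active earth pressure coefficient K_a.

0.382

K_a = cos β · (cos β − √(cos²β − cos²φ)) / (cos β + √(cos²β − cos²φ)).
cos β = 0.9354, cos φ = 0.8490, √(cos²β − cos²φ) = 0.3928.
K_a = 0.9354 × (0.9354 − 0.3928)/(0.9354 + 0.3928) = 0.3822.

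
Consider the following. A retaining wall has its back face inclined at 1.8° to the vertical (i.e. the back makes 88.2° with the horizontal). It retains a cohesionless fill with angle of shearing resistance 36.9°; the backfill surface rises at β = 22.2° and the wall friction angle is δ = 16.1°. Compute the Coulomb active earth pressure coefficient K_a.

0.323

K_a = sin²(α+φ) / [sin²α · sin(α−δ) · (1 + √{sin(φ+δ)sin(φ−β) / (sin(α−δ)sin(α+β))})²].
With α = 88.2°, φ = 36.9°, δ = 16.1°, β = 22.2°: K_a = 0.3229.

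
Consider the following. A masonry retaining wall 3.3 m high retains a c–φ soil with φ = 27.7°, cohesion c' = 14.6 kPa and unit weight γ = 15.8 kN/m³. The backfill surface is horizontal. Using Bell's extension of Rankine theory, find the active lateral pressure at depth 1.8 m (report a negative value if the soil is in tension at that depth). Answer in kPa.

K_a = (1 − sin φ)/(1 + sin φ) = 0.3653.
σ_a = K_a γ z − 2c√K_a = 0.3653×15.8×1.8 − 2×14.6×0.6044 = -7.259 kPa.

-7.26 kPa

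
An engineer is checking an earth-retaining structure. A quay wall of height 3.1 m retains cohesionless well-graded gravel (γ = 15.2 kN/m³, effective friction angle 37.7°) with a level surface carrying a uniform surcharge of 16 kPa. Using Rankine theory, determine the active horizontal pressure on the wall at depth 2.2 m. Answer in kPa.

11.9 kPa

K_a = (1 − sin φ)/(1 + sin φ) = 0.2411.
σ_v = γz + q = 15.2 × 2.2 + 16 = 49.44 kPa.
σ_h = K_a σ_v = 0.2411 × 49.44 = 11.92 kPa.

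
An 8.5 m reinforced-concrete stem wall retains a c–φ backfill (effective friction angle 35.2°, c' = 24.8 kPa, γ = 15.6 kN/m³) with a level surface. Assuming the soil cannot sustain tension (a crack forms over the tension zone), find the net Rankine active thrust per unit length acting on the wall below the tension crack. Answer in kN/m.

11.7 kN/m

K_a = 0.2687; √K_a = 0.5184.
Tension-crack depth z_c = 2c/(γ√K_a) = 2×24.8/(15.6×0.5184) = 6.134 m.
σ_a at base = K_a γ H − 2c√K_a = 0.2687×15.6×8.5 − 2×24.8×0.5184 = 9.918 kPa.
P_a = ½ × 9.918 × (H − z_c) = 0.5×9.918×2.366 = 11.73 kN/m.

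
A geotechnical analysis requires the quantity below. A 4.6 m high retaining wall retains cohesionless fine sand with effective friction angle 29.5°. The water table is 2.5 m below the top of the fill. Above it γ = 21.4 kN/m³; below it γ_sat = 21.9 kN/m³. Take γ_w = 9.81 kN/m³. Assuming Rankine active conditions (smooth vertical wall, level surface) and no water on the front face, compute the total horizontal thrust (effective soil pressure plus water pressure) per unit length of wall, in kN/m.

91.7 kN/m

K_a = tan²(45° − φ/2) = 0.3401.
γ' = 21.9 − 9.81 = 12.09 kN/m³. Depth below WT = 2.1 m.
σ'_h at WT = K_a γ d_w = 18.20 kPa; at base = 18.20 + K_a γ' × 2.1 = 26.83 kPa.
P₁ (0–2.5 m) = ½×18.20×2.5 = 22.74. P₂ (2.5–4.6 m) = ½(18.20+26.83)×2.1 = 47.28.
P_w = ½ γ_w h₂² = 0.5×9.81×2.1² = 21.63. Total = 22.74+47.28+21.63 = 91.65 kN/m.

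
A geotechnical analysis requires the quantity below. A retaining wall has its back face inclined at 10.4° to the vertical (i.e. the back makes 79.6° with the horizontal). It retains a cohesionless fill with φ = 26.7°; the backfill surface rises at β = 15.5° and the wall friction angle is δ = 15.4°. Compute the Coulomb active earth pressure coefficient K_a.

K_a = sin²(α+φ) / [sin²α · sin(α−δ) · (1 + √{sin(φ+δ)sin(φ−β) / (sin(α−δ)sin(α+β))})²].
With α = 79.6°, φ = 26.7°, δ = 15.4°, β = 15.5°: K_a = 0.5545.

0.555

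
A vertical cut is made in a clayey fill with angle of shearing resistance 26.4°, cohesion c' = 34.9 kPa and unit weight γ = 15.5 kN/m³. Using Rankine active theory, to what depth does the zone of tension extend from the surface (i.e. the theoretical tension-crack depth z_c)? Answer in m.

K_a = tan²(45° − 26.4°/2) = 0.3844; √K_a = 0.6200.
The active pressure is zero where K_a γ z = 2c√K_a, so z_c = 2c/(γ√K_a) = 2×34.9/(15.5×0.6200) = 7.263 m.

7.26 m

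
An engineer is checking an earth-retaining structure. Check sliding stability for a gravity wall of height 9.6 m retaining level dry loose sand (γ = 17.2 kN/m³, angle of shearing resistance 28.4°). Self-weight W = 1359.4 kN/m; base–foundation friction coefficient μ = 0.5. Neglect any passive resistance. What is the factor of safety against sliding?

2.41

K_a = tan²(45° − 28.4°/2) = 0.3554.
P_a = ½K_aγH² = 0.5×0.3554×17.2×9.6² = 281.6 kN/m, acting at H/3 = 3.200 m above the base.
FS_sliding = μW / P_a = 0.5×1359.4 / 281.6 = 2.413.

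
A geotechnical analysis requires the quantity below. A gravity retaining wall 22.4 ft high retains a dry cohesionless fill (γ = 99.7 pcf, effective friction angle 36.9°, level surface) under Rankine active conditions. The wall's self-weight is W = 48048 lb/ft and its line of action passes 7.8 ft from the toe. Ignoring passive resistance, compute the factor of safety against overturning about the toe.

K_a = tan²(45° − 36.9°/2) = 0.2497.
P_a = ½K_aγH² = 0.5×0.2497×99.7×22.4² = 6245 lb/ft, acting at H/3 = 7.467 ft above the base.
Overturning moment M_o = P_a × H/3 = 6245 × 7.467 = 46630.
Resisting moment M_r = W × 7.8 = 48048 × 7.8 = 374800.
FS_overturning = M_r/M_o = 374800/46630 = 8.037.

8.04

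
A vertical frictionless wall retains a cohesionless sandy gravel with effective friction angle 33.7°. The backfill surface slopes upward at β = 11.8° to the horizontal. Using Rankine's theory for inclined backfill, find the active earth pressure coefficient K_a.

K_a = cos β · (cos β − √(cos²β − cos²φ)) / (cos β + √(cos²β − cos²φ)).
cos β = 0.9789, cos φ = 0.8320, √(cos²β − cos²φ) = 0.5158.
K_a = 0.9789 × (0.9789 − 0.5158)/(0.9789 + 0.5158) = 0.3033.

0.303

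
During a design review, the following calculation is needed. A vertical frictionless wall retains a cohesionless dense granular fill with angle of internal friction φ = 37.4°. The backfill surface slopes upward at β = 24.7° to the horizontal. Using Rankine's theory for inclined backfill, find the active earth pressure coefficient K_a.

K_a = cos β · (cos β − √(cos²β − cos²φ)) / (cos β + √(cos²β − cos²φ)).
cos β = 0.9085, cos φ = 0.7944, √(cos²β − cos²φ) = 0.4408.
K_a = 0.9085 × (0.9085 − 0.4408)/(0.9085 + 0.4408) = 0.3149.

0.315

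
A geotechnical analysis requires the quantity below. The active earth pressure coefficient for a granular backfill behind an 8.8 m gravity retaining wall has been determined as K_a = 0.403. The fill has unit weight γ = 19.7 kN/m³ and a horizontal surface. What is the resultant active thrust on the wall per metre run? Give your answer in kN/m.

P = ½ K_a γ H² = 0.5 × 0.403 × 19.7 × 8.8² = 307.4 kN/m.

307 kN/m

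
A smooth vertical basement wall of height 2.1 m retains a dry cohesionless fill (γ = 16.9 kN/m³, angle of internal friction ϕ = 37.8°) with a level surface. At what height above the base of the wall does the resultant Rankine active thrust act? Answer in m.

0.700 m

K_a = 0.2400.
The pressure distribution is triangular, so the resultant acts at H/3 above the base = 2.1/3 = 0.7000 m.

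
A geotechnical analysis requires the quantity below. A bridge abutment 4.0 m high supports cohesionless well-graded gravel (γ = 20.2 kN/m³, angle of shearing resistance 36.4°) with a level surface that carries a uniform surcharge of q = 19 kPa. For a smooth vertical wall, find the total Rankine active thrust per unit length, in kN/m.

60.6 kN/m

K_a = tan²(45° − φ/2) = 0.2552.
Soil triangle: ½ K_a γ H² = 0.5×0.2552×20.2×4.0² = 41.23 kN/m.
Surcharge rectangle: K_a q H = 0.2552×19×4.0 = 19.39 kN/m.
Total = 41.23 + 19.39 = 60.63 kN/m.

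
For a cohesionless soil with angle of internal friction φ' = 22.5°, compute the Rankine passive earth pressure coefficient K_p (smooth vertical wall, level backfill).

2.24

K_p = (1 + sin φ)/(1 − sin φ) = tan²(45° + 22.5°/2) = 2.240.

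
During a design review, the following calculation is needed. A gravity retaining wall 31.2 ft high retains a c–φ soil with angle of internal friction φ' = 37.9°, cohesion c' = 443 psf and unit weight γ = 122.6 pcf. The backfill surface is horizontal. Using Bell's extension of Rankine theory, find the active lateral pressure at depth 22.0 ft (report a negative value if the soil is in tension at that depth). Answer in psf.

K_a = (1 − sin φ)/(1 + sin φ) = 0.2389.
σ_a = K_a γ z − 2c√K_a = 0.2389×122.6×22.0 − 2×443×0.4888 = 211.4 psf.

211 psf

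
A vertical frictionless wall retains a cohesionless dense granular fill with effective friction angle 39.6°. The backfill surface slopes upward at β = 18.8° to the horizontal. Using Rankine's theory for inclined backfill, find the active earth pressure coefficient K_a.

0.251

K_a = cos β · (cos β − √(cos²β − cos²φ)) / (cos β + √(cos²β − cos²φ)).
cos β = 0.9466, cos φ = 0.7705, √(cos²β − cos²φ) = 0.5500.
K_a = 0.9466 × (0.9466 − 0.5500)/(0.9466 + 0.5500) = 0.2509.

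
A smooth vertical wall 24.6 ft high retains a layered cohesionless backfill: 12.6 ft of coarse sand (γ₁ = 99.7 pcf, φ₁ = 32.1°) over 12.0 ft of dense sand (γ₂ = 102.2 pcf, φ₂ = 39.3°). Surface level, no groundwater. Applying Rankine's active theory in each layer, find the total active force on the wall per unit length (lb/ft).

7460 lb/ft

K_a1 = tan²(45°−32.1°/2) = 0.3060; K_a2 = tan²(45°−39.3°/2) = 0.2245.
Layer 1: σ at base = K_a1 γ₁ h₁ = 384.4 psf; P₁ = ½×384.4×12.6 = 2422.
Layer 2: σ_v at top = γ₁h₁ = 1256; σ_h top = K_a2×1256 = 282.0; σ_h base = K_a2×(1256+102.2×12.0) = 557.2.
P₂ = ½(282.0+557.2)×12.0 = 5035. Total P_a = 2422+5035 = 7457 lb/ft.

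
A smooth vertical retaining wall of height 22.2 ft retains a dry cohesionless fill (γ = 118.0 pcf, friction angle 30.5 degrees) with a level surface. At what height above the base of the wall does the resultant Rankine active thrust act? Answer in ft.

7.40 ft

K_a = 0.3267.
The pressure distribution is triangular, so the resultant acts at H/3 above the base = 22.2/3 = 7.400 ft.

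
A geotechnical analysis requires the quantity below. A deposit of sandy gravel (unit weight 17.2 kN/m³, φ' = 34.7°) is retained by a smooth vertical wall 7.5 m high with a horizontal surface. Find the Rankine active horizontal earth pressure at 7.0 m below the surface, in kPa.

33.0 kPa

K_a = (1 − sin φ)/(1 + sin φ) = 0.2745.
σ_h = K_a γ z = 0.2745 × 17.2 × 7.0 = 33.05 kPa.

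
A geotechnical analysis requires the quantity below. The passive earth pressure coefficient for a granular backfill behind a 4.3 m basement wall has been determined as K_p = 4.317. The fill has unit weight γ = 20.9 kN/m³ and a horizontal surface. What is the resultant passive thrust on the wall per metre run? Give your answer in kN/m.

834 kN/m

P = ½ K_p γ H² = 0.5 × 4.317 × 20.9 × 4.3² = 834.1 kN/m.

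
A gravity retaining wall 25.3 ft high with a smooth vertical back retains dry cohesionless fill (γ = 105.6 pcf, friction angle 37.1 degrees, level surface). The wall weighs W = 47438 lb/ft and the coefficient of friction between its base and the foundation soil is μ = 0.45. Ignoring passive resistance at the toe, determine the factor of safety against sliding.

2.55

K_a = tan²(45° − 37.1°/2) = 0.2475.
P_a = ½K_aγH² = 0.5×0.2475×105.6×25.3² = 8365 lb/ft, acting at H/3 = 8.433 ft above the base.
FS_sliding = μW / P_a = 0.45×47438 / 8365 = 2.552.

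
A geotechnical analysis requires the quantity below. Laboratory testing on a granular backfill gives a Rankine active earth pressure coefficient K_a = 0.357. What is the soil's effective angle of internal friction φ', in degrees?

28.3°

K_a = tan²(45° − φ/2) ⇒ 45° − φ/2 = arctan(√0.357) = 30.86°.
φ = 2(45° − 30.86°) = 28.28°.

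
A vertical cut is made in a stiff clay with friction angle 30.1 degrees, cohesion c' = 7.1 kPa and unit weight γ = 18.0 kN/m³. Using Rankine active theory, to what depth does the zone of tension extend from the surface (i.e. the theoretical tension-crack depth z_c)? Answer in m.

1.37 m

K_a = tan²(45° − 30.1°/2) = 0.3320; √K_a = 0.5762.
The active pressure is zero where K_a γ z = 2c√K_a, so z_c = 2c/(γ√K_a) = 2×7.1/(18.0×0.5762) = 1.369 m.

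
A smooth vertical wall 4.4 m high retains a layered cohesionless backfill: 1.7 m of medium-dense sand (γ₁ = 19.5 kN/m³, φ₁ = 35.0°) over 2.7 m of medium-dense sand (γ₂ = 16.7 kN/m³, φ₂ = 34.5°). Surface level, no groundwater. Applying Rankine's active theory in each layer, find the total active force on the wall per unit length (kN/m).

49.3 kN/m

K_a1 = tan²(45°−35.0°/2) = 0.2710; K_a2 = tan²(45°−34.5°/2) = 0.2768.
Layer 1: σ at base = K_a1 γ₁ h₁ = 8.983 kPa; P₁ = ½×8.983×1.7 = 7.636.
Layer 2: σ_v at top = γ₁h₁ = 33.15; σ_h top = K_a2×33.15 = 9.176; σ_h base = K_a2×(33.15+16.7×2.7) = 21.66.
P₂ = ½(9.176+21.66)×2.7 = 41.63. Total P_a = 7.636+41.63 = 49.26 kN/m.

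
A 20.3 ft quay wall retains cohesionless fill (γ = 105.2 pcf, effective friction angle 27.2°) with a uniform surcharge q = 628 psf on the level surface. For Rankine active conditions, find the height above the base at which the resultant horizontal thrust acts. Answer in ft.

8.02 ft

K_a = 0.3726.
Triangular part P₁ = ½K_aγH² = 8076 at H/3 = 6.767 ft; rectangular part P₂ = K_a q H = 4750 at H/2 = 10.15 ft.
ȳ = (P₁·6.767 + P₂·10.15)/(P₁+P₂) = 8.020 ft.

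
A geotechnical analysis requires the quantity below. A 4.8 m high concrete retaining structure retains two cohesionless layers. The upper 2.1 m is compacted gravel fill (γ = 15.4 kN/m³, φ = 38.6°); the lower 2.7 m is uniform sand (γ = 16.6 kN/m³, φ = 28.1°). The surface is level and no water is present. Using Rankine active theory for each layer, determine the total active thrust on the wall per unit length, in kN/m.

61.0 kN/m

K_a1 = tan²(45°−38.6°/2) = 0.2316; K_a2 = tan²(45°−28.1°/2) = 0.3596.
Layer 1: σ at base = K_a1 γ₁ h₁ = 7.491 kPa; P₁ = ½×7.491×2.1 = 7.865.
Layer 2: σ_v at top = γ₁h₁ = 32.34; σ_h top = K_a2×32.34 = 11.63; σ_h base = K_a2×(32.34+16.6×2.7) = 27.75.
P₂ = ½(11.63+27.75)×2.7 = 53.16. Total P_a = 7.865+53.16 = 61.02 kN/m.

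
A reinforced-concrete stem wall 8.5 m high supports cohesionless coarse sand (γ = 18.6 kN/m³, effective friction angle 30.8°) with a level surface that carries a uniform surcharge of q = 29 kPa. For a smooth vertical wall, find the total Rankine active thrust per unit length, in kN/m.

K_a = tan²(45° − φ/2) = 0.3227.
Soil triangle: ½ K_a γ H² = 0.5×0.3227×18.6×8.5² = 216.8 kN/m.
Surcharge rectangle: K_a q H = 0.3227×29×8.5 = 79.55 kN/m.
Total = 216.8 + 79.55 = 296.4 kN/m.

296 kN/m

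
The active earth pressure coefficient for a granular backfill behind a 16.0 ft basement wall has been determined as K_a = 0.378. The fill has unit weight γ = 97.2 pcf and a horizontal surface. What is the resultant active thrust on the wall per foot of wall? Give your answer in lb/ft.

P = ½ K_a γ H² = 0.5 × 0.378 × 97.2 × 16.0² = 4703 lb/ft.

4700 lb/ft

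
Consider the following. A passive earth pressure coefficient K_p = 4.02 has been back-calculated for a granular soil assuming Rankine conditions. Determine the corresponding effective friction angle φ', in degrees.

K_p = (1+sin φ)/(1−sin φ) ⇒ sin φ = (K_p − 1)/(K_p + 1) = 0.6016.
φ = arcsin(0.6016) = 36.98°.

37.0°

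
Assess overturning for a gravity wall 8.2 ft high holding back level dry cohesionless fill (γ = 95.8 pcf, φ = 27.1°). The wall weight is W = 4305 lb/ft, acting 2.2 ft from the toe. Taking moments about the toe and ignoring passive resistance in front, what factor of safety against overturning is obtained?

K_a = tan²(45° − 27.1°/2) = 0.3741.
P_a = ½K_aγH² = 0.5×0.3741×95.8×8.2² = 1205 lb/ft, acting at H/3 = 2.733 ft above the base.
Overturning moment M_o = P_a × H/3 = 1205 × 2.733 = 3293.
Resisting moment M_r = W × 2.2 = 4305 × 2.2 = 9471.
FS_overturning = M_r/M_o = 9471/3293 = 2.876.

2.88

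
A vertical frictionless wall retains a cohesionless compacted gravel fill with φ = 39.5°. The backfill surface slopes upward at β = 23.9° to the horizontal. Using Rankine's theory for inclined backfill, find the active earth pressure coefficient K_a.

K_a = cos β · (cos β − √(cos²β − cos²φ)) / (cos β + √(cos²β − cos²φ)).
cos β = 0.9143, cos φ = 0.7716, √(cos²β − cos²φ) = 0.4904.
K_a = 0.9143 × (0.9143 − 0.4904)/(0.9143 + 0.4904) = 0.2759.

0.276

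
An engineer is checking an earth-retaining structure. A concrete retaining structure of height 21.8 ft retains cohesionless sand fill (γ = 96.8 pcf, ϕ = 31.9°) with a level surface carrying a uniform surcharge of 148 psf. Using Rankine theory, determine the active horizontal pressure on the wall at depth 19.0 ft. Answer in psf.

613 psf

K_a = (1 − sin φ)/(1 + sin φ) = 0.3085.
σ_v = γz + q = 96.8 × 19.0 + 148 = 1987 psf.
σ_h = K_a σ_v = 0.3085 × 1987 = 613.1 psf.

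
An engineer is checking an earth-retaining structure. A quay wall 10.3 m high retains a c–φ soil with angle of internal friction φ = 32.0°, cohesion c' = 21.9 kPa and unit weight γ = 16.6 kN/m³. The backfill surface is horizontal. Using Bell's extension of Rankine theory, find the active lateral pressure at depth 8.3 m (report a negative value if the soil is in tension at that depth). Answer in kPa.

K_a = (1 − sin φ)/(1 + sin φ) = 0.3073.
σ_a = K_a γ z − 2c√K_a = 0.3073×16.6×8.3 − 2×21.9×0.5543 = 18.06 kPa.

18.1 kPa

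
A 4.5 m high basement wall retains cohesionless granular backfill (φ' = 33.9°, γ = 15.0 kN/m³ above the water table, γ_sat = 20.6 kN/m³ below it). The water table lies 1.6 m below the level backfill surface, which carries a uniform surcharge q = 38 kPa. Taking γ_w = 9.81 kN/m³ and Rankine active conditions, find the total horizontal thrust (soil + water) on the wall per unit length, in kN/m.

K_a = tan²(45° − φ/2) = 0.2839.
γ' = 20.6 − 9.81 = 10.79 kN/m³. h₂ = H − d_w = 2.9 m.
σ'_h: at surface K_a·q = 10.79; at WT K_a(q+γd_w) = 17.60; at base K_a(q+γd_w+γ'h₂) = 26.49 kPa.
P₁ = ½(10.79+17.60)×1.6 = 22.71; P₂ = ½(17.60+26.49)×2.9 = 63.93; P_w = ½γ_w h₂² = 41.25.
Total = 22.71+63.93+41.25 = 127.9 kN/m.

128 kN/m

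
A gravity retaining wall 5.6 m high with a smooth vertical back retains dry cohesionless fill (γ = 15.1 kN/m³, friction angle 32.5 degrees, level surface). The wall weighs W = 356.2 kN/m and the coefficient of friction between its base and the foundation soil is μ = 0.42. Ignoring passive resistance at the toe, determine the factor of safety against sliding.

K_a = tan²(45° − 32.5°/2) = 0.3010.
P_a = ½K_aγH² = 0.5×0.3010×15.1×5.6² = 71.26 kN/m, acting at H/3 = 1.867 m above the base.
FS_sliding = μW / P_a = 0.42×356.2 / 71.26 = 2.099.

2.10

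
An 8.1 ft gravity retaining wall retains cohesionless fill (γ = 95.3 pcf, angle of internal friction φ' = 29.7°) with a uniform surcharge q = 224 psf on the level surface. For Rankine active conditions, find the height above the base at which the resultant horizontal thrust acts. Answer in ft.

3.20 ft

K_a = 0.3374.
Triangular part P₁ = ½K_aγH² = 1055 at H/3 = 2.700 ft; rectangular part P₂ = K_a q H = 612.1 at H/2 = 4.050 ft.
ȳ = (P₁·2.700 + P₂·4.050)/(P₁+P₂) = 3.196 ft.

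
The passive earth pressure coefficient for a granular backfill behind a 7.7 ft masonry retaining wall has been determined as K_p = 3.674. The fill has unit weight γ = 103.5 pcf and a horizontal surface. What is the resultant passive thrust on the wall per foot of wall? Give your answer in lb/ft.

P = ½ K_p γ H² = 0.5 × 3.674 × 103.5 × 7.7² = 11270 lb/ft.

11300 lb/ft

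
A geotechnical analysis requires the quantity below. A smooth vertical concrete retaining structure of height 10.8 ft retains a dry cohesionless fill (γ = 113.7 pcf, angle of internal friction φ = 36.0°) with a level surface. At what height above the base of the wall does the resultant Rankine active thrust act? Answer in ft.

K_a = 0.2596.
The pressure distribution is triangular, so the resultant acts at H/3 above the base = 10.8/3 = 3.600 ft.

3.60 ft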